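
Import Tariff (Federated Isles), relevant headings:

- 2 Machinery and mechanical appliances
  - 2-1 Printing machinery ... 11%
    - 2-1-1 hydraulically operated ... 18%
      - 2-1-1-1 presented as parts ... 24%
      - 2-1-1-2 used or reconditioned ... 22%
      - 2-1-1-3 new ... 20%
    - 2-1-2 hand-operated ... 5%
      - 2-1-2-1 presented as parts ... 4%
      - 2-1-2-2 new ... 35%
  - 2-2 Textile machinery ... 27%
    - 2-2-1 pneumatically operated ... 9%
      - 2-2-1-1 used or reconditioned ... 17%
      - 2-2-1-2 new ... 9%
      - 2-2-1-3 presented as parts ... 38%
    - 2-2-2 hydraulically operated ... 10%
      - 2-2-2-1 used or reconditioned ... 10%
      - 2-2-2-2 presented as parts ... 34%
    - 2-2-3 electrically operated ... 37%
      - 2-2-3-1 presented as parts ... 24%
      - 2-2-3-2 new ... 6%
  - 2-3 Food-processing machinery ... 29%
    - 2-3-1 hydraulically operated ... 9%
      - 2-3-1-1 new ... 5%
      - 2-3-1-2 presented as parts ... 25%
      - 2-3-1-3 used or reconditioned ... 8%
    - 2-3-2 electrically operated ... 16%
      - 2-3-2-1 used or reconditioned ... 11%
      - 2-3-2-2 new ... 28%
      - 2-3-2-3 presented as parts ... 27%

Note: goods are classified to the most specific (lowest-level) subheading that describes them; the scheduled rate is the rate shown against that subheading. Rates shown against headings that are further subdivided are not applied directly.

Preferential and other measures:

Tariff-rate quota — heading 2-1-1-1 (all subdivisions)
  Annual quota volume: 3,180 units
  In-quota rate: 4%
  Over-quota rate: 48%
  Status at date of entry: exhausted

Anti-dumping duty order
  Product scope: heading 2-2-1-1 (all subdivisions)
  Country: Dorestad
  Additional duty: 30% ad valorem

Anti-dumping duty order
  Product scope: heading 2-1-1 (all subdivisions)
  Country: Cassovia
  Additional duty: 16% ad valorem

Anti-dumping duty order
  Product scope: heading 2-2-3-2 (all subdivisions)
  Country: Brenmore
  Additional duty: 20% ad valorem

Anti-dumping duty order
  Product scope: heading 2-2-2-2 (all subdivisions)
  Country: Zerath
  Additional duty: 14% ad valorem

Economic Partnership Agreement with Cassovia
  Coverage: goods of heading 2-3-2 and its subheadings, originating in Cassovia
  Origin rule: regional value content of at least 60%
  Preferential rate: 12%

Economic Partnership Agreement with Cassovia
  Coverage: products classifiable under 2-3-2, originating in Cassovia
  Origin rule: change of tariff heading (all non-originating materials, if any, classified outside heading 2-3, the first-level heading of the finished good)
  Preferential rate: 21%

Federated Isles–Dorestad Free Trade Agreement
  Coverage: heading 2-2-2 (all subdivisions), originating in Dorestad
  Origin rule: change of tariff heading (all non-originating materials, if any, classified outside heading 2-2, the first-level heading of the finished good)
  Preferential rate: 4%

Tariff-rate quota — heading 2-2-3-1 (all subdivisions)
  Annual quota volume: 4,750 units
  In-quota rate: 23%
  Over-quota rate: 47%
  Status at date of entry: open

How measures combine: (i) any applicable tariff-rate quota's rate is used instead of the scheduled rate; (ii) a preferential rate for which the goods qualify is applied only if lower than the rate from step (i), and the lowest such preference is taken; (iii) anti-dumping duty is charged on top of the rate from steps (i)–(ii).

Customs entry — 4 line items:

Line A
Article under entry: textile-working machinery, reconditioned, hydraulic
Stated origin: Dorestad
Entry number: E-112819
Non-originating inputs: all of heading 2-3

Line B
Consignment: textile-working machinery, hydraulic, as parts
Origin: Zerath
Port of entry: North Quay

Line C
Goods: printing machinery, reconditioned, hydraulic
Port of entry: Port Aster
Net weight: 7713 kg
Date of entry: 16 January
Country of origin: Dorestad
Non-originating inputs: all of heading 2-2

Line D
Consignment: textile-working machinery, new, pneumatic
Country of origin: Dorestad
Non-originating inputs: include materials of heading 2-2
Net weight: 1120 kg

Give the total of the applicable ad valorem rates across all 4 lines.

Line A: textile-working → 2-2; hydraulic → 2-2-2; reconditioned → 2-2-2-1. Scheduled 10%. Dorestad agreement on 2-2-2: CTH met → 4% available; preferential 4%. → 4%.
Line B: textile-working → 2-2; hydraulic → 2-2-2; as parts → 2-2-2-2. Scheduled 34%. anti-dumping (Zerath, 2-2-2-2): +14%; total 34% + 14% = 48%. → 48%.
Line C: printing → 2-1; hydraulic → 2-1-1; reconditioned → 2-1-1-2. Scheduled 22%. Dorestad agreement on 2-2-2: 2-1-1-2 not covered. → 22%.
Line D: textile-working → 2-2; pneumatic → 2-2-1; new → 2-2-1-2. Scheduled 9%. Dorestad agreement on 2-2-2: 2-2-1-2 not covered. → 9%.
Sum: 4% + 48% + 22% + 9% = 83%.

83%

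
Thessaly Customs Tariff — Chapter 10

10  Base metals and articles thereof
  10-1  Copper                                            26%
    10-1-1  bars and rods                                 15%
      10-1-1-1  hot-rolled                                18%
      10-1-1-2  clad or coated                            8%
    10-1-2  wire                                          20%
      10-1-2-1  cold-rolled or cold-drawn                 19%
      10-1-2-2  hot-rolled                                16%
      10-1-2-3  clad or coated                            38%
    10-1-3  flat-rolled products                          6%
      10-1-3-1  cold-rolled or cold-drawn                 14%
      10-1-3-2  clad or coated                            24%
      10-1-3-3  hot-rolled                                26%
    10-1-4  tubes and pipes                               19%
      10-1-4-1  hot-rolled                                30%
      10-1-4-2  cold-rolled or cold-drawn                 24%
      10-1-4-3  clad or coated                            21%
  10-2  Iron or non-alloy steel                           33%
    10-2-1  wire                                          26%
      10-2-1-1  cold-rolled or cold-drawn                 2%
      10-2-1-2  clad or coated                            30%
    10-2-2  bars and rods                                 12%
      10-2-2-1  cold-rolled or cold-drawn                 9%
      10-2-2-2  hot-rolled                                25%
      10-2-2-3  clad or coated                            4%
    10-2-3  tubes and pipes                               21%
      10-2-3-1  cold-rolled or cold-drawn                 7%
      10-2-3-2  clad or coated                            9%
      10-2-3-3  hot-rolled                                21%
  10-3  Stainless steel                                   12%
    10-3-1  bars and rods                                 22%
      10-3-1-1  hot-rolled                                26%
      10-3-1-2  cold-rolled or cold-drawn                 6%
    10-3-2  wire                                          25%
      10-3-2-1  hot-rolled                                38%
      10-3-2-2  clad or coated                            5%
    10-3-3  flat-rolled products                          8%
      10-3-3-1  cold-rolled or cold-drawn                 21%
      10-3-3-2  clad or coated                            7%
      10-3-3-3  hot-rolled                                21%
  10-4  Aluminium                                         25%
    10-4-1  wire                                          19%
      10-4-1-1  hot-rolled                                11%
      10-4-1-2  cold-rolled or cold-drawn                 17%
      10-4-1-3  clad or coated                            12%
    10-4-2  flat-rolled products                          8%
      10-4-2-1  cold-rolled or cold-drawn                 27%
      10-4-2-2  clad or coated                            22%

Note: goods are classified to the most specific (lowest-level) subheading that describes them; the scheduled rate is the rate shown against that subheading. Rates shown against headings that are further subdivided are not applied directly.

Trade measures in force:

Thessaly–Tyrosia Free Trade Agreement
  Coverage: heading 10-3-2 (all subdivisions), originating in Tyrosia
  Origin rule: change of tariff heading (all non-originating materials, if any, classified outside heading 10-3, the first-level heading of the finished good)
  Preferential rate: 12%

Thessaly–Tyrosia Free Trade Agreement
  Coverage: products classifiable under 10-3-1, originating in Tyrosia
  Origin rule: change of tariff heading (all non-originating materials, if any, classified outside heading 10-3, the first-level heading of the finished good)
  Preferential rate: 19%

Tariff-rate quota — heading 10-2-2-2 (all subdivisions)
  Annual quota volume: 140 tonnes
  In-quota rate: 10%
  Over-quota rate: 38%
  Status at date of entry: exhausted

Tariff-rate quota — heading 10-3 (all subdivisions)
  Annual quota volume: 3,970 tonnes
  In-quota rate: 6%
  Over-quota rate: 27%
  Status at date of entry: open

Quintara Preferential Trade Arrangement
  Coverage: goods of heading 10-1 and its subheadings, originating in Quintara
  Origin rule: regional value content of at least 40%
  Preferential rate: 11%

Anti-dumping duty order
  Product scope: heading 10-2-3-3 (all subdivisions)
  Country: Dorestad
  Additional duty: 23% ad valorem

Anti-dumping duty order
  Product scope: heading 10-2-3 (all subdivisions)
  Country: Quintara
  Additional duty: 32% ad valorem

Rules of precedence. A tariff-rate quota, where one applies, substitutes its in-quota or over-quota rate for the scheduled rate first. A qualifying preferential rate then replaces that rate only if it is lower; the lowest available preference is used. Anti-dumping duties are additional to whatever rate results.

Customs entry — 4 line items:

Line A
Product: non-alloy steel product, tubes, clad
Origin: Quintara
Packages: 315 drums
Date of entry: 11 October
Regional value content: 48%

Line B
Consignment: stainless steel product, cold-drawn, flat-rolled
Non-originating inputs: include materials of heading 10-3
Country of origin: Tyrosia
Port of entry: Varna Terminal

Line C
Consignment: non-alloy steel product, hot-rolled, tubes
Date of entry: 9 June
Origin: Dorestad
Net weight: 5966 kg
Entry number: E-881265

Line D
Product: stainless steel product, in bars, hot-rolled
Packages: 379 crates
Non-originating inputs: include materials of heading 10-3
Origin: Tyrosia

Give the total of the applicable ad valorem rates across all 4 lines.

Line A: non-alloy steel → 10-2; tubes → 10-2-3; clad → 10-2-3-2. Scheduled 9%. Quintara agreement on 10-1: 10-2-3-2 not covered; anti-dumping (Quintara, 10-2-3): +32%; total 9% + 32% = 41%. → 41%.
Line B: stainless steel → 10-3; flat-rolled → 10-3-3; cold-drawn → 10-3-3-1. Scheduled 21%. quota on 10-3 open → in-quota 6%; Tyrosia agreement on 10-3-2: 10-3-3-1 not covered; Tyrosia agreement on 10-3-1: 10-3-3-1 not covered. → 6%.
Line C: non-alloy steel → 10-2; tubes → 10-2-3; hot-rolled → 10-2-3-3. Scheduled 21%. anti-dumping (Dorestad, 10-2-3-3): +23%; total 21% + 23% = 44%. → 44%.
Line D: stainless steel → 10-3; in bars → 10-3-1; hot-rolled → 10-3-1-1. Scheduled 26%. quota on 10-3 open → in-quota 6%; Tyrosia agreement on 10-3-2: 10-3-1-1 not covered; Tyrosia agreement on 10-3-1: CTH not met. → 6%.
Sum: 41% + 6% + 44% + 6% = 97%.

97%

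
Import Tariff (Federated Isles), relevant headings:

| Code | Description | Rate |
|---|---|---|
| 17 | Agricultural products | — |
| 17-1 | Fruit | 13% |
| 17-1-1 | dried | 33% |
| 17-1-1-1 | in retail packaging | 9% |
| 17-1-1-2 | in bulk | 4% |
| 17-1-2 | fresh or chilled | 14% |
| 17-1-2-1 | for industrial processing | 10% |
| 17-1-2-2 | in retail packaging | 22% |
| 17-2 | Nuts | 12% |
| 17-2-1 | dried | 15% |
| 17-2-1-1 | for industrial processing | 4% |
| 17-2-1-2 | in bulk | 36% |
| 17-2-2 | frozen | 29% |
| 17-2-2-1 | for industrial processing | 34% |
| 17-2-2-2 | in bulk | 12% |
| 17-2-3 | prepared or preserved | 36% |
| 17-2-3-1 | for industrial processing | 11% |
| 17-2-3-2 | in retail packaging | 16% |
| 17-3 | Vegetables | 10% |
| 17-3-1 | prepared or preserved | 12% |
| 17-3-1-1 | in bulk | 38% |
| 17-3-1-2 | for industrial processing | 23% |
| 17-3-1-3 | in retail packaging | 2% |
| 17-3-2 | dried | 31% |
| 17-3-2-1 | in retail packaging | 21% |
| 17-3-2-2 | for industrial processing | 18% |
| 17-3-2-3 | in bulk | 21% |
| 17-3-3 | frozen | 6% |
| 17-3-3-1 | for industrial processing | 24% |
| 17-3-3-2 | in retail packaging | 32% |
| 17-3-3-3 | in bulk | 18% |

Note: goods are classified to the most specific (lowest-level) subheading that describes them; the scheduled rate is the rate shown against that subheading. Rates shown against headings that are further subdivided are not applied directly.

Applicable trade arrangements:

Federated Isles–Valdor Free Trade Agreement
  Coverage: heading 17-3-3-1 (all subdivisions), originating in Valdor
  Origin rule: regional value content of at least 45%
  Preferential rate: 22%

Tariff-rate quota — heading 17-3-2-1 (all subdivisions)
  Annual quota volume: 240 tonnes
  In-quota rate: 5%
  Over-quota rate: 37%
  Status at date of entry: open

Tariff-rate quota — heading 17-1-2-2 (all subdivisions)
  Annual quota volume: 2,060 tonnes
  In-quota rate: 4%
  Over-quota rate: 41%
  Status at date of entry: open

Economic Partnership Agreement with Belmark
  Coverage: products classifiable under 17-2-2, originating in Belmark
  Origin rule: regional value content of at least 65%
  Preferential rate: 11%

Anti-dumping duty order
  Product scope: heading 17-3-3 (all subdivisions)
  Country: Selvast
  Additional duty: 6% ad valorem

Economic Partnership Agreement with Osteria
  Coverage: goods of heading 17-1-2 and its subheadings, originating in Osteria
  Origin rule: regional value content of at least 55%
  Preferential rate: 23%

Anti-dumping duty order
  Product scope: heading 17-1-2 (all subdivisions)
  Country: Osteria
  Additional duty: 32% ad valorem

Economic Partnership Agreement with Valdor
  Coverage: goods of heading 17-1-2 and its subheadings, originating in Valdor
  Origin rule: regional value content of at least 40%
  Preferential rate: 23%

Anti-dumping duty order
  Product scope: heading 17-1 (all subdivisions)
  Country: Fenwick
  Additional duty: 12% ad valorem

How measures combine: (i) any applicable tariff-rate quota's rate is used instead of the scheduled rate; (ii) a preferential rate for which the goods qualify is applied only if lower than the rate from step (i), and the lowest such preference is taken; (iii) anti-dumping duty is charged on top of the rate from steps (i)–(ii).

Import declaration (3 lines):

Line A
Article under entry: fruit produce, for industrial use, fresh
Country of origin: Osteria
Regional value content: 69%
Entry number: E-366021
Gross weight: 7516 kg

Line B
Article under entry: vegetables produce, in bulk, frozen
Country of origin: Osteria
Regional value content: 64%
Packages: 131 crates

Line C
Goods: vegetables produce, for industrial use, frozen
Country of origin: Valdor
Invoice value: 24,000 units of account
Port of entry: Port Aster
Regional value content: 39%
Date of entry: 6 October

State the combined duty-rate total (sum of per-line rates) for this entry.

Line A: fruit → 17-1; fresh → 17-1-2; for industrial use → 17-1-2-1. Scheduled 10%. Osteria agreement on 17-1-2: RVC ≥ 55% → 23% available; preference 23% not lower than 10% → no reduction; anti-dumping (Osteria, 17-1-2): +32%; total 10% + 32% = 42%. → 42%.
Line B: vegetables → 17-3; frozen → 17-3-3; in bulk → 17-3-3-3. Scheduled 18%. Osteria agreement on 17-1-2: 17-3-3-3 not covered. → 18%.
Line C: vegetables → 17-3; frozen → 17-3-3; for industrial use → 17-3-3-1. Scheduled 24%. Valdor agreement on 17-3-3-1: RVC < 45%; Valdor agreement on 17-1-2: 17-3-3-1 not covered. → 24%.
Sum: 42% + 18% + 24% = 84%.

84%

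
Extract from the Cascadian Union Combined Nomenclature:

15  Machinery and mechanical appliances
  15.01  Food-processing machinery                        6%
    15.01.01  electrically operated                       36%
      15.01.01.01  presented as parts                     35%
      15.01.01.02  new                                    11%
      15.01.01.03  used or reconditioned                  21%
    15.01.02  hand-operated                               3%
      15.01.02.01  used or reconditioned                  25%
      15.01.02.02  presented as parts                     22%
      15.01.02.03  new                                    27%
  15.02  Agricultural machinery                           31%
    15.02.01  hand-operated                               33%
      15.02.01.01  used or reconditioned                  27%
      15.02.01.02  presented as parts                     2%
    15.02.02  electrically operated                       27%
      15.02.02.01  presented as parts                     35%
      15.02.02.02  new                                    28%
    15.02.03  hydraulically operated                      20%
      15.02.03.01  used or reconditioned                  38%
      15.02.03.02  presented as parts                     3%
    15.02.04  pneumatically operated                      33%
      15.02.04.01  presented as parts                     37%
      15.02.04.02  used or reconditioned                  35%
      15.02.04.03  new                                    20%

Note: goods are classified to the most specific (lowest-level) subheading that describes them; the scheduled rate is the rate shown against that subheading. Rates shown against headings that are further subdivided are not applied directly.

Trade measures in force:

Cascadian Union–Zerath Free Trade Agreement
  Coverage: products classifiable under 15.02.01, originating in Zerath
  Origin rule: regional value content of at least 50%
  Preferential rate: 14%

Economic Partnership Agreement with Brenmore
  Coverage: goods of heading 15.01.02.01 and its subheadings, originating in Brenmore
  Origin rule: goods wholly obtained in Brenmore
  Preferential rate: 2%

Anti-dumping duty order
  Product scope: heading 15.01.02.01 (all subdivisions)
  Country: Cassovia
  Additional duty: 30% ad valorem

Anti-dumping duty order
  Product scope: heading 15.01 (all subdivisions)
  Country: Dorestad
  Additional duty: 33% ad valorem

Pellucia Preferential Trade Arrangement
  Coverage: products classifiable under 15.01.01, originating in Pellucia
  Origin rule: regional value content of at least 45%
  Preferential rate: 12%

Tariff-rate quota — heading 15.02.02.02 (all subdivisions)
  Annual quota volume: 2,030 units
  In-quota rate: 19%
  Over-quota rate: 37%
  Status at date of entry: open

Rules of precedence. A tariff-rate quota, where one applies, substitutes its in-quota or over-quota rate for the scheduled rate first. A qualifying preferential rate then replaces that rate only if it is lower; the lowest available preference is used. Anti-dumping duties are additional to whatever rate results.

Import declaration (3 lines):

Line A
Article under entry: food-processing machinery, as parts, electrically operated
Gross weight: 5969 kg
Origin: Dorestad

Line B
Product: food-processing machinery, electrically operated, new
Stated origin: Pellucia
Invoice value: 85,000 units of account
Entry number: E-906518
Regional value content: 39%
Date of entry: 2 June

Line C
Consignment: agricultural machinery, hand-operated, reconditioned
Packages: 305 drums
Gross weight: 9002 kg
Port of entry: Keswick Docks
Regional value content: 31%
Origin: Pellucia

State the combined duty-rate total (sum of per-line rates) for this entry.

106%

Line A: food-processing → 15.01; electrically operated → 15.01.01; as parts → 15.01.01.01. Scheduled 35%. anti-dumping (Dorestad, 15.01): +33%; total 35% + 33% = 68%. → 68%.
Line B: food-processing → 15.01; electrically operated → 15.01.01; new → 15.01.01.02. Scheduled 11%. Pellucia agreement on 15.01.01: RVC < 45%. → 11%.
Line C: agricultural → 15.02; hand-operated → 15.02.01; reconditioned → 15.02.01.01. Scheduled 27%. Pellucia agreement on 15.01.01: 15.02.01.01 not covered. → 27%.
Sum: 68% + 11% + 27% = 106%.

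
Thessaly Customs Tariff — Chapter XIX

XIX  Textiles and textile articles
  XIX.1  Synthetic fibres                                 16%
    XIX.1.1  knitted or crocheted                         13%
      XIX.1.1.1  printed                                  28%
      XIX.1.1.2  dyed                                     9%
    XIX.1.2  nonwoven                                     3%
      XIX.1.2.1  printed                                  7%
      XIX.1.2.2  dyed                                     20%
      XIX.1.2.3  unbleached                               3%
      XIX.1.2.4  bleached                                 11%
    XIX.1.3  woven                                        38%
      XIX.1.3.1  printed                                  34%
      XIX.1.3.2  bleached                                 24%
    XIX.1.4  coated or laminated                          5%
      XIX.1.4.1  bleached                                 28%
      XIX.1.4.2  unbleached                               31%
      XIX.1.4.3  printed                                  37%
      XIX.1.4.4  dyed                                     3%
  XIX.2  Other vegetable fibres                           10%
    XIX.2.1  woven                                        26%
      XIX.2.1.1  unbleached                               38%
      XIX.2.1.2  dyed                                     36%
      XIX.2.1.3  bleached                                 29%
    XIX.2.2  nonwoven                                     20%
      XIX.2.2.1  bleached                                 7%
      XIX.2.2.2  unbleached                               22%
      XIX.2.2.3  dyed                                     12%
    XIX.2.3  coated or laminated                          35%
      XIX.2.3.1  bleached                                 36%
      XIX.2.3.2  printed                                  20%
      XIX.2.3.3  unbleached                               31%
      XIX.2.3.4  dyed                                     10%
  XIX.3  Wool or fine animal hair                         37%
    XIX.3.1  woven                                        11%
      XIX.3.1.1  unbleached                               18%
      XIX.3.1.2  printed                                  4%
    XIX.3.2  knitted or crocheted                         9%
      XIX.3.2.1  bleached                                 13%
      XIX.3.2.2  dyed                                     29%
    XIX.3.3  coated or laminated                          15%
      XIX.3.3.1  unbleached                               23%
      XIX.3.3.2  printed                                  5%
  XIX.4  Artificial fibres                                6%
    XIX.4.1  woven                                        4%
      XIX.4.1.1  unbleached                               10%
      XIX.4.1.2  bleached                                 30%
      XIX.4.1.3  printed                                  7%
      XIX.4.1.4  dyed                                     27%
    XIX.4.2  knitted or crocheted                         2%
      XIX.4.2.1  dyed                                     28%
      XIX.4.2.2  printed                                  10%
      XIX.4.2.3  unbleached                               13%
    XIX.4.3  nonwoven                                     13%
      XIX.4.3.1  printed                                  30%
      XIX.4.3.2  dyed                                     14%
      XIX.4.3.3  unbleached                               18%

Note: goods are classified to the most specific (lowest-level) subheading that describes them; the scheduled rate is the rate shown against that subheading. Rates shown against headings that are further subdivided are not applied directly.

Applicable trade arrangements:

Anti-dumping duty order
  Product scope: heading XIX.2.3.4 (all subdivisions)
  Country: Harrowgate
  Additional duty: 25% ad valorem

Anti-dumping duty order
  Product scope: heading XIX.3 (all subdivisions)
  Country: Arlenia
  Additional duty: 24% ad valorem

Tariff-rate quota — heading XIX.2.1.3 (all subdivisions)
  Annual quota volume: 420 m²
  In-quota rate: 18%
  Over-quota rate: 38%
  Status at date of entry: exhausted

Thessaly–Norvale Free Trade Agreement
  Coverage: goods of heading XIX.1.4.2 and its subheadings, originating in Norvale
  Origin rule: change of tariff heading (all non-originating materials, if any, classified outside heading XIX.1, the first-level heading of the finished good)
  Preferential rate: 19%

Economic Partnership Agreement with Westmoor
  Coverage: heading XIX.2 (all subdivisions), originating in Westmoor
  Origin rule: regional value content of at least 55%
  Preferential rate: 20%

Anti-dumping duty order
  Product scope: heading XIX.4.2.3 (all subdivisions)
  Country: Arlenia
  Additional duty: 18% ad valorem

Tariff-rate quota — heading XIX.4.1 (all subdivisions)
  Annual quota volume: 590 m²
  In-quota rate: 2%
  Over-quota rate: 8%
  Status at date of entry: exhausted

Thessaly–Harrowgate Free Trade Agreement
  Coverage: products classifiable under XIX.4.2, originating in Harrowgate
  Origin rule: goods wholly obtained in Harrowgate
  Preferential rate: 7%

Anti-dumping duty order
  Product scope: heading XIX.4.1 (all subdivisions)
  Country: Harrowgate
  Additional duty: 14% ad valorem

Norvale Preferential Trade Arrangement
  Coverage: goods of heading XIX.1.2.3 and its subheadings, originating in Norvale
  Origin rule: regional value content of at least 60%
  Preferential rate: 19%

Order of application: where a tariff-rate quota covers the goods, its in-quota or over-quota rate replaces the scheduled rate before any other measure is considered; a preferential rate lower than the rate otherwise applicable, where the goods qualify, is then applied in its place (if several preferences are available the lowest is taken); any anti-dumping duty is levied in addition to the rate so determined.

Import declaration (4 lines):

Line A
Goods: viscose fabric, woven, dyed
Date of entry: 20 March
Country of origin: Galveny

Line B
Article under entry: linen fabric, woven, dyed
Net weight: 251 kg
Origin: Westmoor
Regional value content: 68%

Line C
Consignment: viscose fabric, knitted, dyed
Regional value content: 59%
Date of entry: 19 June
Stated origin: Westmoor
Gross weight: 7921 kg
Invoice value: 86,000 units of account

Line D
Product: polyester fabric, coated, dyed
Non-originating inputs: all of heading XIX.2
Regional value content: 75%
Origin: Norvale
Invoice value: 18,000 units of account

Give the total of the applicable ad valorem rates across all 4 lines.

Line A: viscose → XIX.4; woven → XIX.4.1; dyed → XIX.4.1.4. Scheduled 27%. quota on XIX.4.1 exhausted → over-quota 8%. → 8%.
Line B: linen → XIX.2; woven → XIX.2.1; dyed → XIX.2.1.2. Scheduled 36%. Westmoor agreement on XIX.2: RVC ≥ 55% → 20% available; preferential 20%. → 20%.
Line C: viscose → XIX.4; knitted → XIX.4.2; dyed → XIX.4.2.1. Scheduled 28%. Westmoor agreement on XIX.2: XIX.4.2.1 not covered. → 28%.
Line D: polyester → XIX.1; coated → XIX.1.4; dyed → XIX.1.4.4. Scheduled 3%. Norvale agreement on XIX.1.4.2: XIX.1.4.4 not covered; Norvale agreement on XIX.1.2.3: XIX.1.4.4 not covered. → 3%.
Sum: 8% + 20% + 28% + 3% = 59%.

59%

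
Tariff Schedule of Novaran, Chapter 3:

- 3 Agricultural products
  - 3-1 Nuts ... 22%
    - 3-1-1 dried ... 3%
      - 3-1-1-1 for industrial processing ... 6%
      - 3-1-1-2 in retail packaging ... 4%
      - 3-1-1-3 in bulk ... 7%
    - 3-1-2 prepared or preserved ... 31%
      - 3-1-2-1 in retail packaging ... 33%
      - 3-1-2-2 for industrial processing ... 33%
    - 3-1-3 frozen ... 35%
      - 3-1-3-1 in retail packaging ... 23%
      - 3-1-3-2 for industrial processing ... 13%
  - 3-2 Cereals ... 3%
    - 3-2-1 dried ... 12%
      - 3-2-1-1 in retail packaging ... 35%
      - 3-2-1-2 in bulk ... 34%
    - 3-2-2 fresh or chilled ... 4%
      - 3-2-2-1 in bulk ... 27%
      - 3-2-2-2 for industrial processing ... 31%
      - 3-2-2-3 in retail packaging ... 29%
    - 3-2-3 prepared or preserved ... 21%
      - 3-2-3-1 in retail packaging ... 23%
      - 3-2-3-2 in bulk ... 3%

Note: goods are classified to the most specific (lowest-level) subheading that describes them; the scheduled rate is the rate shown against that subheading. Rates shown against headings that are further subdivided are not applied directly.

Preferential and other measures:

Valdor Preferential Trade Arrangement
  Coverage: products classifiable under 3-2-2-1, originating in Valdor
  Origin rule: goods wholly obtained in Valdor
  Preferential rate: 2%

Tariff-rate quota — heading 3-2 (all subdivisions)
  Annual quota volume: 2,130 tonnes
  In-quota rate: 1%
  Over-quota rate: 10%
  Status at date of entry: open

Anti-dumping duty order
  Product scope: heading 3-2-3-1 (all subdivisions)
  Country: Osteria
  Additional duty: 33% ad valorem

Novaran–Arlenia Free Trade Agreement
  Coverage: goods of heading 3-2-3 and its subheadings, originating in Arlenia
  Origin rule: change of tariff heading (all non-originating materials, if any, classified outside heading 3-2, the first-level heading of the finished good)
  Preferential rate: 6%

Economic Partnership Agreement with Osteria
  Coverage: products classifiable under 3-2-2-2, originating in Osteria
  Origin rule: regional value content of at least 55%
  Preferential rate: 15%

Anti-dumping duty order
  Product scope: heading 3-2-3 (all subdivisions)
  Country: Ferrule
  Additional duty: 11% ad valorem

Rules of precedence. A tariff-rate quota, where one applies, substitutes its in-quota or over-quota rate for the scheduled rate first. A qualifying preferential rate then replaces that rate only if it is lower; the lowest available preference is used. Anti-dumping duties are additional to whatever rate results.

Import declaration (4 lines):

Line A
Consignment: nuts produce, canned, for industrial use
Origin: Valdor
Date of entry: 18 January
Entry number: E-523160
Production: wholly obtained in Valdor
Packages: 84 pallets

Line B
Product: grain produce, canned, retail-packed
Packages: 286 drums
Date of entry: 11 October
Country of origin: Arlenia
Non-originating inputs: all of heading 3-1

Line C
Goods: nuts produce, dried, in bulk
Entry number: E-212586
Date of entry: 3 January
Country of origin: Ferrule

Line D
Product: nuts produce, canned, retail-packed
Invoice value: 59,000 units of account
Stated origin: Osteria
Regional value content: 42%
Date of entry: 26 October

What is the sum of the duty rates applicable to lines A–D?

Line A: nuts → 3-1; canned → 3-1-2; for industrial use → 3-1-2-2. Scheduled 33%. Valdor agreement on 3-2-2-1: 3-1-2-2 not covered. → 33%.
Line B: grain → 3-2; canned → 3-2-3; retail-packed → 3-2-3-1. Scheduled 23%. quota on 3-2 open → in-quota 1%; Arlenia agreement on 3-2-3: CTH met → 6% available; preference 6% not lower than 1% → no reduction. → 1%.
Line C: nuts → 3-1; dried → 3-1-1; in bulk → 3-1-1-3. Scheduled 7%. No special measure applies. → 7%.
Line D: nuts → 3-1; canned → 3-1-2; retail-packed → 3-1-2-1. Scheduled 33%. Osteria agreement on 3-2-2-2: 3-1-2-1 not covered. → 33%.
Sum: 33% + 1% + 7% + 33% = 74%.

74%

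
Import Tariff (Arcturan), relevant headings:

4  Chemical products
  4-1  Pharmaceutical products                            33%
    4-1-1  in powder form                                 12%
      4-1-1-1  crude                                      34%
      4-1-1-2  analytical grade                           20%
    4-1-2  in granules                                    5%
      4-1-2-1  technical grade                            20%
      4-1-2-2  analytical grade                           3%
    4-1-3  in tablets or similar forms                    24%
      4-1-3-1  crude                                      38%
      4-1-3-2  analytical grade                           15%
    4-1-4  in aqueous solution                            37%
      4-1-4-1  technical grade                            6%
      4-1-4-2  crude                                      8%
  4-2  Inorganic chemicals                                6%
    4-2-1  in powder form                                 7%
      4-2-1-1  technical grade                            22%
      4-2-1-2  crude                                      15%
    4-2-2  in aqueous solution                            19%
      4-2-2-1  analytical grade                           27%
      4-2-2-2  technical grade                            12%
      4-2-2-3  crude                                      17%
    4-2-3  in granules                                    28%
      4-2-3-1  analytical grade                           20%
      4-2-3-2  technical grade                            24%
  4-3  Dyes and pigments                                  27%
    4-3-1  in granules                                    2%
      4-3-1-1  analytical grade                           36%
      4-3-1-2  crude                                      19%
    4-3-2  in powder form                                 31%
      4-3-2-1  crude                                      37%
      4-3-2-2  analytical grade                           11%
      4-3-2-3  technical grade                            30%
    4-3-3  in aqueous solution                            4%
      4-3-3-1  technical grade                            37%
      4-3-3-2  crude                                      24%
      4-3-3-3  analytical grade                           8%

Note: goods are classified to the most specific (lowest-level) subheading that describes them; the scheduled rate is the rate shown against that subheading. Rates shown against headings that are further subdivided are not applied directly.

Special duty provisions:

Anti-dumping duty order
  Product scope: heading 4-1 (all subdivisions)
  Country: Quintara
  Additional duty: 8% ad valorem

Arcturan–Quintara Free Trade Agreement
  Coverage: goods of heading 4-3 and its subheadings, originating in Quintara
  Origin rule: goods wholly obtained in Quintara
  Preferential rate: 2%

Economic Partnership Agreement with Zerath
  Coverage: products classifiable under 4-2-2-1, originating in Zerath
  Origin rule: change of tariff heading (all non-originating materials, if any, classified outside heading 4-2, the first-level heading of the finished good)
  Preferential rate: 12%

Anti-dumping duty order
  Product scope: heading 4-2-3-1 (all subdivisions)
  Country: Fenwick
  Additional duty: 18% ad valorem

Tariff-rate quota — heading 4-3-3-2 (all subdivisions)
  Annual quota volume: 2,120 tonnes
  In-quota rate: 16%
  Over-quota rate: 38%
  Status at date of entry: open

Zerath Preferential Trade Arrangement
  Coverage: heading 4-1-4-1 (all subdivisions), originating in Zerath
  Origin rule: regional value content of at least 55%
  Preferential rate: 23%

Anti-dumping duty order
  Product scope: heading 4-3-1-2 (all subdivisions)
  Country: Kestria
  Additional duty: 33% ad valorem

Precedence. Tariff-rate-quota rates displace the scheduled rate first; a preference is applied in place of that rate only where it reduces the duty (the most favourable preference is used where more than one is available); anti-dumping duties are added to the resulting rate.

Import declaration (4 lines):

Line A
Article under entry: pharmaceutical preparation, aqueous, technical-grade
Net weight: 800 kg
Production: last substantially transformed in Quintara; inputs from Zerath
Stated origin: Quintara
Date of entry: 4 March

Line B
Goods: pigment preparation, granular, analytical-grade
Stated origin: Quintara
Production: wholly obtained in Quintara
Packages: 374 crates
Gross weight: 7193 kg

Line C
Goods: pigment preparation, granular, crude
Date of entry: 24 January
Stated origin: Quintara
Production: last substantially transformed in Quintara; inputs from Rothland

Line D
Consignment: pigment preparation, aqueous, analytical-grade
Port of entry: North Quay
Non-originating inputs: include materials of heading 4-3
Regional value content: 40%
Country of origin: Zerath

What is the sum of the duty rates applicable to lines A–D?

43%

Line A: pharmaceutical → 4-1; aqueous → 4-1-4; technical-grade → 4-1-4-1. Scheduled 6%. Quintara agreement on 4-3: 4-1-4-1 not covered; anti-dumping (Quintara, 4-1): +8%; total 6% + 8% = 14%. → 14%.
Line B: pigment → 4-3; granular → 4-3-1; analytical-grade → 4-3-1-1. Scheduled 36%. Quintara agreement on 4-3: wholly obtained → 2% available; preferential 2%. → 2%.
Line C: pigment → 4-3; granular → 4-3-1; crude → 4-3-1-2. Scheduled 19%. Quintara agreement on 4-3: not wholly obtained. → 19%.
Line D: pigment → 4-3; aqueous → 4-3-3; analytical-grade → 4-3-3-3. Scheduled 8%. Zerath agreement on 4-2-2-1: 4-3-3-3 not covered; Zerath agreement on 4-1-4-1: 4-3-3-3 not covered. → 8%.
Sum: 14% + 2% + 19% + 8% = 43%.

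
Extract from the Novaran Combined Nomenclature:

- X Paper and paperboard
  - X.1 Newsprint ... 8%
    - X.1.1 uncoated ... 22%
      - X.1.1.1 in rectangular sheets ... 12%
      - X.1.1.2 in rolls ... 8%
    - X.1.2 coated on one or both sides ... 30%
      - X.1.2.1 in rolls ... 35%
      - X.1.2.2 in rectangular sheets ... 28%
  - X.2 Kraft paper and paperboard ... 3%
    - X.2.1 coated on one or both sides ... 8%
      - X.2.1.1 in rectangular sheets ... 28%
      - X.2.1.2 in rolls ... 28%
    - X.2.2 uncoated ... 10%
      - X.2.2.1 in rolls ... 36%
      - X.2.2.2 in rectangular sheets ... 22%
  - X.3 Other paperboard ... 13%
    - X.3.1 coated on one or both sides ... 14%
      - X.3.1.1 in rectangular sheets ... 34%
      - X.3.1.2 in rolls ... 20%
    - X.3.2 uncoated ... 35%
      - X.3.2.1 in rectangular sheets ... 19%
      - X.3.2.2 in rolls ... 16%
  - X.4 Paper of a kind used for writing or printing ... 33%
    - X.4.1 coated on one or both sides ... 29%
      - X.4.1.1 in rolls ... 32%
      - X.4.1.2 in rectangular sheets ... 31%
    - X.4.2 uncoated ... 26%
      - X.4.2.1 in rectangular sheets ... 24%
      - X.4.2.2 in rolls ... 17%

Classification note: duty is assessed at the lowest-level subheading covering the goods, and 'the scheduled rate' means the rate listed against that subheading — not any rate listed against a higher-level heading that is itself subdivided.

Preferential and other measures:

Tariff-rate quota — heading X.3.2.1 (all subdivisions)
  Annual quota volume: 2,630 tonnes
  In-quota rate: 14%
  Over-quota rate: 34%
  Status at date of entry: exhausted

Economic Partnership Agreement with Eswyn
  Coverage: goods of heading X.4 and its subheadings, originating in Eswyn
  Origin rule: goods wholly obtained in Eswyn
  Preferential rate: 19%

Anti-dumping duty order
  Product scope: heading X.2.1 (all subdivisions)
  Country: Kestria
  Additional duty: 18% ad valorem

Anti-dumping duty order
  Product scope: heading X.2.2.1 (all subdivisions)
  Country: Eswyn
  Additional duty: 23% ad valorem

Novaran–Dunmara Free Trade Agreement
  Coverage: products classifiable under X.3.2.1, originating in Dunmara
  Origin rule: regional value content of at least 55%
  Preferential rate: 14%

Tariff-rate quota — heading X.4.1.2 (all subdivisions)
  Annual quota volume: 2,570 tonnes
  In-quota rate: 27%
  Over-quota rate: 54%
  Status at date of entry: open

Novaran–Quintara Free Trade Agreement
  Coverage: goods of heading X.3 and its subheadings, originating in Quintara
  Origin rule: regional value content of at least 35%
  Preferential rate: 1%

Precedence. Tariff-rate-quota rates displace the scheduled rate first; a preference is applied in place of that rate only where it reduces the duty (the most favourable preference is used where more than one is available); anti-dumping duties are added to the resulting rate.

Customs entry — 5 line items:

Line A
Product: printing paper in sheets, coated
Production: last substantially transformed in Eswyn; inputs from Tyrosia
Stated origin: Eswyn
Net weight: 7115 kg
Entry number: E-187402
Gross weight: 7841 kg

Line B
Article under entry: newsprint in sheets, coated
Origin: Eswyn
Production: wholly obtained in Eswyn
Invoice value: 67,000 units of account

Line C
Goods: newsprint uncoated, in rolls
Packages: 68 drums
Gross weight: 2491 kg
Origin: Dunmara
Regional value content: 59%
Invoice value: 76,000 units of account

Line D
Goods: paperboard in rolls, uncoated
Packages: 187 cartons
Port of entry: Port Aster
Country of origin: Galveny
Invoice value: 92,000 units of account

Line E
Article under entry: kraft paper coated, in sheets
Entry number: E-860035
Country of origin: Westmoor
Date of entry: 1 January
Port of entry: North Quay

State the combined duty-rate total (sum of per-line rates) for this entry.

Line A: printing paper → X.4; coated → X.4.1; in sheets → X.4.1.2. Scheduled 31%. quota on X.4.1.2 open → in-quota 27%; Eswyn agreement on X.4: not wholly obtained. → 27%.
Line B: newsprint → X.1; coated → X.1.2; in sheets → X.1.2.2. Scheduled 28%. Eswyn agreement on X.4: X.1.2.2 not covered. → 28%.
Line C: newsprint → X.1; uncoated → X.1.1; in rolls → X.1.1.2. Scheduled 8%. Dunmara agreement on X.3.2.1: X.1.1.2 not covered. → 8%.
Line D: paperboard → X.3; uncoated → X.3.2; in rolls → X.3.2.2. Scheduled 16%. No special measure applies. → 16%.
Line E: kraft paper → X.2; coated → X.2.1; in sheets → X.2.1.1. Scheduled 28%. No special measure applies. → 28%.
Sum: 27% + 28% + 8% + 16% + 28% = 107%.

107%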